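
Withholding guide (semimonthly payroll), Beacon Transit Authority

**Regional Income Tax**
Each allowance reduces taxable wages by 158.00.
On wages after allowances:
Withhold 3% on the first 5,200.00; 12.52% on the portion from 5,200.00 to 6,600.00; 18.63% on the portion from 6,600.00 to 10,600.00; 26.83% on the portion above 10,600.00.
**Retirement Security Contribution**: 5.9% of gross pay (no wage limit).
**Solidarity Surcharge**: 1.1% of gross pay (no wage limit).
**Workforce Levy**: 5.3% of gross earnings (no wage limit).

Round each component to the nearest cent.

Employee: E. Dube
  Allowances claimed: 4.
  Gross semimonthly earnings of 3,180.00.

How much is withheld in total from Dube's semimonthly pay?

467.58

Regional Income Tax: taxable = 3,180.00 − 4×158.00 = 2,548.00
  3% × 2,548.00 = 76.44
Retirement Security Contribution: 5.9% × 3,180.00 = 187.62
Solidarity Surcharge: 1.1% × 3,180.00 = 34.98
Workforce Levy: 5.3% × 3,180.00 = 168.54
Total: 76.44 + 187.62 + 34.98 + 168.54 = 467.58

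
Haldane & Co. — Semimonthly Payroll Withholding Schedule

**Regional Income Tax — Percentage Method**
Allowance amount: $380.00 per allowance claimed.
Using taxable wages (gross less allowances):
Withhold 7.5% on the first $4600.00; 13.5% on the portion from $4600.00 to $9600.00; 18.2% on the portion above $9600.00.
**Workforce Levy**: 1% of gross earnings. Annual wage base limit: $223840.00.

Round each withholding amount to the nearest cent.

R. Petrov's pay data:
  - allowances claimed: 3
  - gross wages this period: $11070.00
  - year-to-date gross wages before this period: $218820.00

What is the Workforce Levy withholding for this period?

$50.20

Workforce Levy: cap $223840.00 − YTD $218820.00 = $5020.00 subject; 1% × $5020.00 = $50.20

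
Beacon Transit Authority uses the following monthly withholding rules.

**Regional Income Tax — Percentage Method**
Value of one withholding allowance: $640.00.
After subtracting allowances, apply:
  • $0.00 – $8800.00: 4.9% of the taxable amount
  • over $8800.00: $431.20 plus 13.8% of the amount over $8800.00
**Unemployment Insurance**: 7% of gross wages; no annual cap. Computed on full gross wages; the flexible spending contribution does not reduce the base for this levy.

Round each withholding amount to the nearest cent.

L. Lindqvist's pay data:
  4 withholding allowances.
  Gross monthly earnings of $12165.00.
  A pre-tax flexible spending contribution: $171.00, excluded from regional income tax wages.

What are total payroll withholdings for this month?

$1370.24

Regional Income Tax: taxable = $12165.00 − $171.00 − 4×$640.00 = $9434.00
  $431.20 + 13.8% × ($9434.00 − $8800.00) = $431.20 + 13.8% × $634.00 = $518.69
Unemployment Insurance: 7% × $12165.00 = $851.55
Total: $518.69 + $851.55 = $1370.24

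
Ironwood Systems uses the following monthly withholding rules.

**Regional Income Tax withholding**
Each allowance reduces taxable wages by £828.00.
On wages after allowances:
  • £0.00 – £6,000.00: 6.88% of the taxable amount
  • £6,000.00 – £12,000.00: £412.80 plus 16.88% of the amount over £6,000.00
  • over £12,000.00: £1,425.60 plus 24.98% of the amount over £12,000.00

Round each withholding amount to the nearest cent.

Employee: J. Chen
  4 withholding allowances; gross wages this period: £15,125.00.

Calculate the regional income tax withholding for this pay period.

Regional Income Tax: taxable = £15,125.00 − 4×£828.00 = £11,813.00
  £412.80 + 16.88% × (£11,813.00 − £6,000.00) = £412.80 + 16.88% × £5,813.00 = £1,394.03

£1,394.03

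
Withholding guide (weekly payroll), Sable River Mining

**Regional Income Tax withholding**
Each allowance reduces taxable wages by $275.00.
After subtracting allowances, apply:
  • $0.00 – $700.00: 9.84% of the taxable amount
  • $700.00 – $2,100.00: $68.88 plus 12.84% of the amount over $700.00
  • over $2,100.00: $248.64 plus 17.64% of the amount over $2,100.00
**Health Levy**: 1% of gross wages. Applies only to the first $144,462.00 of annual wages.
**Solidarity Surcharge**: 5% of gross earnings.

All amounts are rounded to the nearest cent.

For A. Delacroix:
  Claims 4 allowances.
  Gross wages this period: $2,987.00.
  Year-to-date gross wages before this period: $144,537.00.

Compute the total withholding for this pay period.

$370.64

Regional Income Tax: taxable = $2,987.00 − 4×$275.00 = $1,887.00
  $68.88 + 12.84% × ($1,887.00 − $700.00) = $68.88 + 12.84% × $1,187.00 = $221.29
Health Levy: YTD $144,537.00 ≥ cap $144,462.00 → $0.00
Solidarity Surcharge: 5% × $2,987.00 = $149.35
Total: $221.29 + $0.00 + $149.35 = $370.64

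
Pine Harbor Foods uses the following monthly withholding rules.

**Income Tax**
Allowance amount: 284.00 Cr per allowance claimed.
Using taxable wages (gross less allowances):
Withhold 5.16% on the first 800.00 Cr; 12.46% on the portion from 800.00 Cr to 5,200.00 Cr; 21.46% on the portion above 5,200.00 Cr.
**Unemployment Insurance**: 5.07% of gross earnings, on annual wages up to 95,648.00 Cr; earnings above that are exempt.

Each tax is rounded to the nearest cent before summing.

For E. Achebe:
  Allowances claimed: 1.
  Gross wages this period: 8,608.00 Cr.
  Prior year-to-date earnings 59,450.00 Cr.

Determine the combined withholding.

1,696.36 Cr

Income Tax: taxable = 8,608.00 Cr − 1×284.00 Cr = 8,324.00 Cr
  589.52 Cr + 21.46% × (8,324.00 Cr − 5,200.00 Cr) = 589.52 Cr + 21.46% × 3,124.00 Cr = 1,259.93 Cr
Unemployment Insurance: 5.07% × 8,608.00 Cr = 436.43 Cr
Total: 1,259.93 Cr + 436.43 Cr = 1,696.36 Cr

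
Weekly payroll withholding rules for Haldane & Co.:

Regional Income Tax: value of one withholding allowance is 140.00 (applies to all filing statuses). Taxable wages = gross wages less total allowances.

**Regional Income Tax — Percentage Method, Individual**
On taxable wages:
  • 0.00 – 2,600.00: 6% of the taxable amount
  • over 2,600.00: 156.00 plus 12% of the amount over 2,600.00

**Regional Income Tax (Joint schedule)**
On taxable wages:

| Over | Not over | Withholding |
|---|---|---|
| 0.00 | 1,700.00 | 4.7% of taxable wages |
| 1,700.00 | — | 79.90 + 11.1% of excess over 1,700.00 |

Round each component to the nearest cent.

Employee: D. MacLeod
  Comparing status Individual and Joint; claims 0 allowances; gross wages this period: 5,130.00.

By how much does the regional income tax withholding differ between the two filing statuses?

Regional Income Tax (Individual): taxable = 5,130.00
  156.00 + 12% × (5,130.00 − 2,600.00) = 156.00 + 12% × 2,530.00 = 459.60
Regional Income Tax (Joint): taxable = 5,130.00
  79.90 + 11.1% × (5,130.00 − 1,700.00) = 79.90 + 11.1% × 3,430.00 = 460.63
Difference: |459.60 − 460.63| = 1.03 (higher under Joint)

1.03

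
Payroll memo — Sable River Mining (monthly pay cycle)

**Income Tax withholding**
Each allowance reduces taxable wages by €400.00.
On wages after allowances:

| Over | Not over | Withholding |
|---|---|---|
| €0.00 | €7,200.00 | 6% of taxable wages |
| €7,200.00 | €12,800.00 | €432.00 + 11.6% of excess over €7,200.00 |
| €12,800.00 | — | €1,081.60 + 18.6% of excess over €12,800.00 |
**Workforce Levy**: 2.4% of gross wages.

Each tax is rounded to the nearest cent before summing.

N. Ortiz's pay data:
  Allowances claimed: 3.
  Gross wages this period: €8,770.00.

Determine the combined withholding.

€685.40

Income Tax: taxable = €8,770.00 − 3×€400.00 = €7,570.00
  €432.00 + 11.6% × (€7,570.00 − €7,200.00) = €432.00 + 11.6% × €370.00 = €474.92
Workforce Levy: 2.4% × €8,770.00 = €210.48
Total: €474.92 + €210.48 = €685.40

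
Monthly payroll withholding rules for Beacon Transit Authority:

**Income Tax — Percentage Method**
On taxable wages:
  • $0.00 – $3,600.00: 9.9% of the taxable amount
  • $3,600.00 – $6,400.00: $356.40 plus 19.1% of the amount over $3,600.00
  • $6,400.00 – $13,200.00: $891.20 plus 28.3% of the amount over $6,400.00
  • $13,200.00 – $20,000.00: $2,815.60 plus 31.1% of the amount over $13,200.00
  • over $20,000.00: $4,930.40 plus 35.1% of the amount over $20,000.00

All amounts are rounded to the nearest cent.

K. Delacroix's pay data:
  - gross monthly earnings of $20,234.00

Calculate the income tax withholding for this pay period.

$5,012.53

Income Tax: taxable = $20,234.00
  $4,930.40 + 35.1% × ($20,234.00 − $20,000.00) = $4,930.40 + 35.1% × $234.00 = $5,012.53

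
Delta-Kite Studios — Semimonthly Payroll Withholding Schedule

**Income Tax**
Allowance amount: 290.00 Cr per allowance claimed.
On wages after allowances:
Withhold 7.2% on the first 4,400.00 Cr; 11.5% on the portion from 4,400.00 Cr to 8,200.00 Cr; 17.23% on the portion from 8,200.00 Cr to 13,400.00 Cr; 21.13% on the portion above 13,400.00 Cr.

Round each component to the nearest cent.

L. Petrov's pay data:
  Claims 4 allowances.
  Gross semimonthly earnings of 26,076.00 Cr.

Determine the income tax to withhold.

4,083.09 Cr

Income Tax: taxable = 26,076.00 Cr − 4×290.00 Cr = 24,916.00 Cr
  1,649.76 Cr + 21.13% × (24,916.00 Cr − 13,400.00 Cr) = 1,649.76 Cr + 21.13% × 11,516.00 Cr = 4,083.09 Cr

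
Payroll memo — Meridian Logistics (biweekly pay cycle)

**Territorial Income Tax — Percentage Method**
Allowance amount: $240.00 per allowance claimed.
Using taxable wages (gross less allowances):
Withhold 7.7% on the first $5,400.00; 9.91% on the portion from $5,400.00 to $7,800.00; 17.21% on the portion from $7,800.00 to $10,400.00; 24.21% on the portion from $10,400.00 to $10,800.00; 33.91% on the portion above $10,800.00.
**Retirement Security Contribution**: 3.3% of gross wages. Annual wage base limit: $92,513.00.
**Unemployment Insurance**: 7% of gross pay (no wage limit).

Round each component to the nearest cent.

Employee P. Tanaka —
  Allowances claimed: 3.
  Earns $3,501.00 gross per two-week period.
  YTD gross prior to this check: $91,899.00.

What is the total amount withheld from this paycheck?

$479.47

Territorial Income Tax: taxable = $3,501.00 − 3×$240.00 = $2,781.00
  7.7% × $2,781.00 = $214.14
Retirement Security Contribution: cap $92,513.00 − YTD $91,899.00 = $614.00 subject; 3.3% × $614.00 = $20.26
Unemployment Insurance: 7% × $3,501.00 = $245.07
Total: $214.14 + $20.26 + $245.07 = $479.47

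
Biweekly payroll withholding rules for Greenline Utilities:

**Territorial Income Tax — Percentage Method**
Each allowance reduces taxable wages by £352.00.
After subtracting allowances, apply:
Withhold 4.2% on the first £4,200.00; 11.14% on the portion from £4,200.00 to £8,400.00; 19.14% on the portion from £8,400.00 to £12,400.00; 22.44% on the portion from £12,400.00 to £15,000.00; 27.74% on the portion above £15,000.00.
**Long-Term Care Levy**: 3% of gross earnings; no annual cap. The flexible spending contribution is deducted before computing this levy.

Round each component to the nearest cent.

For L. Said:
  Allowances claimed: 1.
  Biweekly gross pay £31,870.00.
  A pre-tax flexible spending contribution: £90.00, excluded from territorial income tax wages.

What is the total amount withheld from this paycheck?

£7,503.85

Territorial Income Tax: taxable = £31,870.00 − £90.00 − 1×£352.00 = £31,428.00
  £1,993.32 + 27.74% × (£31,428.00 − £15,000.00) = £1,993.32 + 27.74% × £16,428.00 = £6,550.45
Long-Term Care Levy: 3% × £31,780.00 = £953.40
Total: £6,550.45 + £953.40 = £7,503.85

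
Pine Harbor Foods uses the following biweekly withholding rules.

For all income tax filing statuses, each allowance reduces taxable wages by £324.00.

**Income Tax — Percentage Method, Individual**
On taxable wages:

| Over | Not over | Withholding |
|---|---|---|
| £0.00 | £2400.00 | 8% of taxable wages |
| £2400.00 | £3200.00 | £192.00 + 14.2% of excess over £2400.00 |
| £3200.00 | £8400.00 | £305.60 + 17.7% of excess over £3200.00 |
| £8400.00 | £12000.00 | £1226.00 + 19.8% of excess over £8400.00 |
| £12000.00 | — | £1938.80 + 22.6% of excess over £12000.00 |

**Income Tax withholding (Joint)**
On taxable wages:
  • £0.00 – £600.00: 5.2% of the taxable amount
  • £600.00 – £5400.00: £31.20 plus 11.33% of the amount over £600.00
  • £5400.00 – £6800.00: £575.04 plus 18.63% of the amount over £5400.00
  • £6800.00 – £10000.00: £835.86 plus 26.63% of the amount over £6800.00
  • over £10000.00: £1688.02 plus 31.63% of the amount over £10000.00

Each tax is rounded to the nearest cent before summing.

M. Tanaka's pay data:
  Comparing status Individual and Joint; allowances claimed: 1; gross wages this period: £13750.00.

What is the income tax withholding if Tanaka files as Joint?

£2771.66

Income Tax (Joint): taxable = £13750.00 − 1×£324.00 = £13426.00
  £1688.02 + 31.63% × (£13426.00 − £10000.00) = £1688.02 + 31.63% × £3426.00 = £2771.66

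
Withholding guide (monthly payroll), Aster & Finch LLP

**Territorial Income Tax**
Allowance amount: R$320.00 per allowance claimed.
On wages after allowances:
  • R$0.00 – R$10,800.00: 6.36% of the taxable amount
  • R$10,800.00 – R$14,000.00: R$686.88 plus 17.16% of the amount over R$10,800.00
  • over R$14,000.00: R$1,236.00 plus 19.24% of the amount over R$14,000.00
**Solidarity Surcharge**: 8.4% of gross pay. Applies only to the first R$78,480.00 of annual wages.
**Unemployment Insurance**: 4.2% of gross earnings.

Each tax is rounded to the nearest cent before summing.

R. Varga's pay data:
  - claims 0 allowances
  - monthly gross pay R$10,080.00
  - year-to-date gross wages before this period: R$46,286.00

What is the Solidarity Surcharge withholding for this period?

R$846.72

Solidarity Surcharge: 8.4% × R$10,080.00 = R$846.72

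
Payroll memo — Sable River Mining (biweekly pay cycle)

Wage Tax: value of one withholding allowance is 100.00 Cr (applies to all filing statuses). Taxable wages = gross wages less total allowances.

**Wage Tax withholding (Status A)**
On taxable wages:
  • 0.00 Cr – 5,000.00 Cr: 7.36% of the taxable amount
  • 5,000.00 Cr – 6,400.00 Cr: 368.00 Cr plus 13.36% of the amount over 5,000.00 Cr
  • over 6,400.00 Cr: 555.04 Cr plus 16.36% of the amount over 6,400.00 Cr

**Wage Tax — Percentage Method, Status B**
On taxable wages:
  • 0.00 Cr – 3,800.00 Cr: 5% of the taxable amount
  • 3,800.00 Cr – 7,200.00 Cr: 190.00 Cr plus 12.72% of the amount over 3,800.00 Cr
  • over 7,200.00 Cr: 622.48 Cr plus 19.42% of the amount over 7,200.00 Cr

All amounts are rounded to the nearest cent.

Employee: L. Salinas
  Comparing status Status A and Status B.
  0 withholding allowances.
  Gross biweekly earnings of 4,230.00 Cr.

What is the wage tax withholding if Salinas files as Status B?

244.70 Cr

Wage Tax (Status B): taxable = 4,230.00 Cr
  190.00 Cr + 12.72% × (4,230.00 Cr − 3,800.00 Cr) = 190.00 Cr + 12.72% × 430.00 Cr = 244.70 Cr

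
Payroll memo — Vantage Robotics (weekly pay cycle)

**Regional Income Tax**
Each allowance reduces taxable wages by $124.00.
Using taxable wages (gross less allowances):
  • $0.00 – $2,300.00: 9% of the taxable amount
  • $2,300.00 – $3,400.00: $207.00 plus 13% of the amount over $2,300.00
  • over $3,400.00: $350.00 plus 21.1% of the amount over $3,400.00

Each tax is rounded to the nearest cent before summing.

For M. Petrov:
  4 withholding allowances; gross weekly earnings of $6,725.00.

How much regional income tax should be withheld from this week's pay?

Regional Income Tax: taxable = $6,725.00 − 4×$124.00 = $6,229.00
  $350.00 + 21.1% × ($6,229.00 − $3,400.00) = $350.00 + 21.1% × $2,829.00 = $946.92

$946.92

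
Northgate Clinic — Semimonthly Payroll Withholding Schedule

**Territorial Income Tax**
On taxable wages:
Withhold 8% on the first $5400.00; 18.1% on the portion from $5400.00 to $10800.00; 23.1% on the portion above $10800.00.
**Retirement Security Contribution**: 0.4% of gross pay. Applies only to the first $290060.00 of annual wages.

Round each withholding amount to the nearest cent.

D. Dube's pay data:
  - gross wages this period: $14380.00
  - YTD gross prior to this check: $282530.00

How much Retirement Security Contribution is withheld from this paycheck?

Retirement Security Contribution: cap $290060.00 − YTD $282530.00 = $7530.00 subject; 0.4% × $7530.00 = $30.12

$30.12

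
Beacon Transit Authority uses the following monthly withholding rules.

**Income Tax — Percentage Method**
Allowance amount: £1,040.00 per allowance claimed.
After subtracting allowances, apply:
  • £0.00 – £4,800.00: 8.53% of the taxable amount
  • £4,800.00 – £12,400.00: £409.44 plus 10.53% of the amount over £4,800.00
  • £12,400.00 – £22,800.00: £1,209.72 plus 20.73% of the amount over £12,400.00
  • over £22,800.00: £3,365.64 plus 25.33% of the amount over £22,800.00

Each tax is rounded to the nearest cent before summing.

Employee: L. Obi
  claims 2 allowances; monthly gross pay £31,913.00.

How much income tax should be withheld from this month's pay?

£5,147.10

Income Tax: taxable = £31,913.00 − 2×£1,040.00 = £29,833.00
  £3,365.64 + 25.33% × (£29,833.00 − £22,800.00) = £3,365.64 + 25.33% × £7,033.00 = £5,147.10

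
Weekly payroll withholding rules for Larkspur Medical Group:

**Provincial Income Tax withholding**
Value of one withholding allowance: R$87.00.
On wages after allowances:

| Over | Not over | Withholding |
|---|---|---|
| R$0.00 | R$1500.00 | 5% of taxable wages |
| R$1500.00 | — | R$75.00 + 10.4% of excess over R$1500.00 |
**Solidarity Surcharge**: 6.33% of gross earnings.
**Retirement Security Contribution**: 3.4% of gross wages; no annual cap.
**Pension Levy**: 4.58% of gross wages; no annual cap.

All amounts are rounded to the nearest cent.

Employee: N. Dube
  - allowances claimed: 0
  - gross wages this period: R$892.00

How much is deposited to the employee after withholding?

Provincial Income Tax: taxable = R$892.00
  5% × R$892.00 = R$44.60
Solidarity Surcharge: 6.33% × R$892.00 = R$56.46
Retirement Security Contribution: 3.4% × R$892.00 = R$30.33
Pension Levy: 4.58% × R$892.00 = R$40.85
Total withheld: R$44.60 + R$56.46 + R$30.33 + R$40.85 = R$172.24
Net pay: R$892.00 − R$172.24 = R$719.76

R$719.76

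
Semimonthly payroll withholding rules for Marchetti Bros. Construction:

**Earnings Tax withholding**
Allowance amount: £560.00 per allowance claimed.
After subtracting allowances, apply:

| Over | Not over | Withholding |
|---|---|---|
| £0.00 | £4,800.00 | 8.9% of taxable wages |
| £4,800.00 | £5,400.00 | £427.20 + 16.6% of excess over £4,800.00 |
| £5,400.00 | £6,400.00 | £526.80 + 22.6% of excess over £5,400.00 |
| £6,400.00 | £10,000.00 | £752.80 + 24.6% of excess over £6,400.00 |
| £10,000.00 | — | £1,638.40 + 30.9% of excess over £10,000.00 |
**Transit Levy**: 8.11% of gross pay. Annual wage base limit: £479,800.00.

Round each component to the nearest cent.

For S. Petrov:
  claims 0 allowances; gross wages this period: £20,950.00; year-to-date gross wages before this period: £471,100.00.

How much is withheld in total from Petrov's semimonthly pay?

£5,727.52

Earnings Tax: taxable = £20,950.00
  £1,638.40 + 30.9% × (£20,950.00 − £10,000.00) = £1,638.40 + 30.9% × £10,950.00 = £5,021.95
Transit Levy: cap £479,800.00 − YTD £471,100.00 = £8,700.00 subject; 8.11% × £8,700.00 = £705.57
Total: £5,021.95 + £705.57 = £5,727.52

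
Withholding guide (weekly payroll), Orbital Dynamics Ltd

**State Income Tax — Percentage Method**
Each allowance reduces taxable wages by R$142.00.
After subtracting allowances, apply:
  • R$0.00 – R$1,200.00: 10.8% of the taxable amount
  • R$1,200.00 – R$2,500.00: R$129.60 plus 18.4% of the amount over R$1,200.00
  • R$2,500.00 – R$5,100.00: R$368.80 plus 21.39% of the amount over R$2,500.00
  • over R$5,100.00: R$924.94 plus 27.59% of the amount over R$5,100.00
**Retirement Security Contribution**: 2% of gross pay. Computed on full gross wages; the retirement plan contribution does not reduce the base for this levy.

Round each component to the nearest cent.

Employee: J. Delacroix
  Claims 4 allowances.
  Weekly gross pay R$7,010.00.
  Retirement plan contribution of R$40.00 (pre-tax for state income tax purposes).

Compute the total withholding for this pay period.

R$1,424.36

State Income Tax: taxable = R$7,010.00 − R$40.00 − 4×R$142.00 = R$6,402.00
  R$924.94 + 27.59% × (R$6,402.00 − R$5,100.00) = R$924.94 + 27.59% × R$1,302.00 = R$1,284.16
Retirement Security Contribution: 2% × R$7,010.00 = R$140.20
Total: R$1,284.16 + R$140.20 = R$1,424.36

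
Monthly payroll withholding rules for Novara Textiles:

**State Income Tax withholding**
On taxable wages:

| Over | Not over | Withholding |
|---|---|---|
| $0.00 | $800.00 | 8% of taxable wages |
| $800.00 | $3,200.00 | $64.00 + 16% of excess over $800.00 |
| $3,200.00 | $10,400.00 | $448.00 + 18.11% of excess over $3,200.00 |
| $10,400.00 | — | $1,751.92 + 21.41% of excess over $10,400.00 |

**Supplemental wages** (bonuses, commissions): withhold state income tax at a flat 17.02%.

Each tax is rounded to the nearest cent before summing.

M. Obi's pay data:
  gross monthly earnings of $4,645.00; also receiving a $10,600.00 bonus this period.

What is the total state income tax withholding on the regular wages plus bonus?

$2,513.81

State Income Tax: taxable = $4,645.00
  $448.00 + 18.11% × ($4,645.00 − $3,200.00) = $448.00 + 18.11% × $1,445.00 = $709.69
Supplemental (17.02% flat on bonus): 17.02% × $10,600.00 = $1,804.12
Total state income tax: $709.69 + $1,804.12 = $2,513.81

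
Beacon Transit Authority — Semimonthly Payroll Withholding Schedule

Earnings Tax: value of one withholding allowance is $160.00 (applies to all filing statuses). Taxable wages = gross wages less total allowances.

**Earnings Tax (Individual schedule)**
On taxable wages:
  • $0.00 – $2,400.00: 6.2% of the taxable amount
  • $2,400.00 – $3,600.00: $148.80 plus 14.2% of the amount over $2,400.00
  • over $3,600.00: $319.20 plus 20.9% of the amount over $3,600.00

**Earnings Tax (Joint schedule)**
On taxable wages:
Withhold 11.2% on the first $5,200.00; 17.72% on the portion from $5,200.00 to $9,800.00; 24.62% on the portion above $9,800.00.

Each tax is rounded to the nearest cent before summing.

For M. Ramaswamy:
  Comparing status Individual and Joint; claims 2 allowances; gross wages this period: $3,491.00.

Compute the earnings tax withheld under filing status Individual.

$258.28

Earnings Tax (Individual): taxable = $3,491.00 − 2×$160.00 = $3,171.00
  $148.80 + 14.2% × ($3,171.00 − $2,400.00) = $148.80 + 14.2% × $771.00 = $258.28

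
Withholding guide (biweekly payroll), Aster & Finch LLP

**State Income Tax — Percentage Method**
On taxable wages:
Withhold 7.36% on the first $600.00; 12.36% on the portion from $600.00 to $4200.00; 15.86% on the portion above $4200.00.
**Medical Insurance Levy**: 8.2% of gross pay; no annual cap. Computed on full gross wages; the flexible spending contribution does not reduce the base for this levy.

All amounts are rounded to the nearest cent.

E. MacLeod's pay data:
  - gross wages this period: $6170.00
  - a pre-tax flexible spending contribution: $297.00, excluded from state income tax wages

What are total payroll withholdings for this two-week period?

State Income Tax: taxable = $6170.00 − $297.00 = $5873.00
  $489.12 + 15.86% × ($5873.00 − $4200.00) = $489.12 + 15.86% × $1673.00 = $754.46
Medical Insurance Levy: 8.2% × $6170.00 = $505.94
Total: $754.46 + $505.94 = $1260.40

$1260.40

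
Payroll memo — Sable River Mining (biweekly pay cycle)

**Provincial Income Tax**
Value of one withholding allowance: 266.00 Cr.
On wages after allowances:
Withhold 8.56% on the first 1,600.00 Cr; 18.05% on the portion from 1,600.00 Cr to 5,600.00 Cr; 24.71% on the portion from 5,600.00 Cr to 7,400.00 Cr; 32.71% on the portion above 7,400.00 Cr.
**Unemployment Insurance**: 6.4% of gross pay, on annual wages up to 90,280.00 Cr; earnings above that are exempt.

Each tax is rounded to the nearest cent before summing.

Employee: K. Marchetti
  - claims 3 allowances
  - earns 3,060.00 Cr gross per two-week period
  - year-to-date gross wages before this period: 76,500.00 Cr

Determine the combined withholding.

Provincial Income Tax: taxable = 3,060.00 Cr − 3×266.00 Cr = 2,262.00 Cr
  136.96 Cr + 18.05% × (2,262.00 Cr − 1,600.00 Cr) = 136.96 Cr + 18.05% × 662.00 Cr = 256.45 Cr
Unemployment Insurance: 6.4% × 3,060.00 Cr = 195.84 Cr
Total: 256.45 Cr + 195.84 Cr = 452.29 Cr

452.29 Cr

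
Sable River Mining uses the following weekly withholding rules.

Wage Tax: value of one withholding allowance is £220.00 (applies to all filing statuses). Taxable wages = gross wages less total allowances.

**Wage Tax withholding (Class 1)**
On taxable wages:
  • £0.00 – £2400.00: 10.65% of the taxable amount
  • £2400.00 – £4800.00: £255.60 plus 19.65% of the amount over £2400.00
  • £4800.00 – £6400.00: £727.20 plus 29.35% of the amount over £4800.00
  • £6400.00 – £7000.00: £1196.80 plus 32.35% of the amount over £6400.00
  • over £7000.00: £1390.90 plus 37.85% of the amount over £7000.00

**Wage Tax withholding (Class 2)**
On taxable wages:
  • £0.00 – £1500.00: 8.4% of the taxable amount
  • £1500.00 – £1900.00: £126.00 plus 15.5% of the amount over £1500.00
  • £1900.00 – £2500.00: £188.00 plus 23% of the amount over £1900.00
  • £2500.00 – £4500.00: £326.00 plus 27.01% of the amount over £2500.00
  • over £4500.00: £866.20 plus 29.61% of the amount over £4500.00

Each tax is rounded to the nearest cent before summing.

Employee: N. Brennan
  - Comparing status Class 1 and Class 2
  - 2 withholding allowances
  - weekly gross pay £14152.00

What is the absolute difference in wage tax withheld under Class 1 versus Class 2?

£337.52

Wage Tax (Class 1): taxable = £14152.00 − 2×£220.00 = £13712.00
  £1390.90 + 37.85% × (£13712.00 − £7000.00) = £1390.90 + 37.85% × £6712.00 = £3931.39
Wage Tax (Class 2): taxable = £14152.00 − 2×£220.00 = £13712.00
  £866.20 + 29.61% × (£13712.00 − £4500.00) = £866.20 + 29.61% × £9212.00 = £3593.87
Difference: |£3931.39 − £3593.87| = £337.52 (higher under Class 1)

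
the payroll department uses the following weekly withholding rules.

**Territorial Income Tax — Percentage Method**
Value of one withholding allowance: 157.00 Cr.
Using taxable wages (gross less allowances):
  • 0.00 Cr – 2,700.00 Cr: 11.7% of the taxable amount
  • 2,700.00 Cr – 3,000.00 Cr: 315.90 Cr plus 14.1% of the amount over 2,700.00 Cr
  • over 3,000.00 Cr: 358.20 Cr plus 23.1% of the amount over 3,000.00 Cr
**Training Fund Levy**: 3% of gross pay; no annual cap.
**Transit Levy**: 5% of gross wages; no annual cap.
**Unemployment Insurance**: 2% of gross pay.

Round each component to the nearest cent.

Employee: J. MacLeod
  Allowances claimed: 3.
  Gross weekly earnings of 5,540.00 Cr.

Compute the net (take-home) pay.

4,149.86 Cr

Territorial Income Tax: taxable = 5,540.00 Cr − 3×157.00 Cr = 5,069.00 Cr
  358.20 Cr + 23.1% × (5,069.00 Cr − 3,000.00 Cr) = 358.20 Cr + 23.1% × 2,069.00 Cr = 836.14 Cr
Training Fund Levy: 3% × 5,540.00 Cr = 166.20 Cr
Transit Levy: 5% × 5,540.00 Cr = 277.00 Cr
Unemployment Insurance: 2% × 5,540.00 Cr = 110.80 Cr
Total withheld: 836.14 Cr + 166.20 Cr + 277.00 Cr + 110.80 Cr = 1,390.14 Cr
Net pay: 5,540.00 Cr − 1,390.14 Cr = 4,149.86 Cr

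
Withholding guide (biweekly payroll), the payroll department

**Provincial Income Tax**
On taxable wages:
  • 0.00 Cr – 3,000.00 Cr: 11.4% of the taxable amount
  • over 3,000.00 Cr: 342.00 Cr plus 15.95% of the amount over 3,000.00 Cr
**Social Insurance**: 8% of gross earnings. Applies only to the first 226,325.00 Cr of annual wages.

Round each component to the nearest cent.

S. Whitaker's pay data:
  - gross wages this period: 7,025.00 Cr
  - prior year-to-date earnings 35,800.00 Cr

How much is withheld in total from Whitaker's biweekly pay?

Provincial Income Tax: taxable = 7,025.00 Cr
  342.00 Cr + 15.95% × (7,025.00 Cr − 3,000.00 Cr) = 342.00 Cr + 15.95% × 4,025.00 Cr = 983.99 Cr
Social Insurance: 8% × 7,025.00 Cr = 562.00 Cr
Total: 983.99 Cr + 562.00 Cr = 1,545.99 Cr

1,545.99 Cr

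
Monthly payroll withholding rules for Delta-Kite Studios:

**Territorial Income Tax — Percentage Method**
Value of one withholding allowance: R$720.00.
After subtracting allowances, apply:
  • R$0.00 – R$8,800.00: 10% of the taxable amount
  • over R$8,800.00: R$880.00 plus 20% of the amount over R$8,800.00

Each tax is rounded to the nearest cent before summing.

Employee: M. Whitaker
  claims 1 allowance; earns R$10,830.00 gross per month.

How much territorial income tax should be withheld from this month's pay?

Territorial Income Tax: taxable = R$10,830.00 − 1×R$720.00 = R$10,110.00
  R$880.00 + 20% × (R$10,110.00 − R$8,800.00) = R$880.00 + 20% × R$1,310.00 = R$1,142.00

R$1,142.00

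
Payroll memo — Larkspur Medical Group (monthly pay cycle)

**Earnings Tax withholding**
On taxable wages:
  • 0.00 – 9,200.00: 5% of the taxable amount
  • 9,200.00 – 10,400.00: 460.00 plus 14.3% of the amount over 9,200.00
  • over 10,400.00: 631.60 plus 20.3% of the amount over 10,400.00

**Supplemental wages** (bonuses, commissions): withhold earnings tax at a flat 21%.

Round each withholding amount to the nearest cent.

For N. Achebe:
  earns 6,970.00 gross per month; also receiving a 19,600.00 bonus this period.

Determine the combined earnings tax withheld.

Earnings Tax: taxable = 6,970.00
  5% × 6,970.00 = 348.50
Supplemental (21% flat on bonus): 21% × 19,600.00 = 4,116.00
Total earnings tax: 348.50 + 4,116.00 = 4,464.50

4,464.50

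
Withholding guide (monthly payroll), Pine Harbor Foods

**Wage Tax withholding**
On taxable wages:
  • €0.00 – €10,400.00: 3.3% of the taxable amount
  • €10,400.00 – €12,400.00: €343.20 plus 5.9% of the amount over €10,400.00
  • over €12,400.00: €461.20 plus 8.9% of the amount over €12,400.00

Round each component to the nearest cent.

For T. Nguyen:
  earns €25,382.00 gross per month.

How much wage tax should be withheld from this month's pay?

€1,616.60

Wage Tax: taxable = €25,382.00
  €461.20 + 8.9% × (€25,382.00 − €12,400.00) = €461.20 + 8.9% × €12,982.00 = €1,616.60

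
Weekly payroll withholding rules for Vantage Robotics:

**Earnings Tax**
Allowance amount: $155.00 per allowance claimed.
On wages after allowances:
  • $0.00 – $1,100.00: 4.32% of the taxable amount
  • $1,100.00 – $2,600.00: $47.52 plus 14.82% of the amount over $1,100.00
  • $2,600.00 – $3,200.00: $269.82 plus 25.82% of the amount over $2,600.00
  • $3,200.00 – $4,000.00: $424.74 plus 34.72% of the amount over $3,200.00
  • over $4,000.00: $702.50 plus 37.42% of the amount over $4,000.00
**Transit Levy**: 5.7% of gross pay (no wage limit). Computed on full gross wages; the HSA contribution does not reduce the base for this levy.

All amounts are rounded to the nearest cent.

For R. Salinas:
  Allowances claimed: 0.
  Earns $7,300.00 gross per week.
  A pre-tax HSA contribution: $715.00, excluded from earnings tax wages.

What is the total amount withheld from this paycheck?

$2,085.91

Earnings Tax: taxable = $7,300.00 − $715.00 = $6,585.00
  $702.50 + 37.42% × ($6,585.00 − $4,000.00) = $702.50 + 37.42% × $2,585.00 = $1,669.81
Transit Levy: 5.7% × $7,300.00 = $416.10
Total: $1,669.81 + $416.10 = $2,085.91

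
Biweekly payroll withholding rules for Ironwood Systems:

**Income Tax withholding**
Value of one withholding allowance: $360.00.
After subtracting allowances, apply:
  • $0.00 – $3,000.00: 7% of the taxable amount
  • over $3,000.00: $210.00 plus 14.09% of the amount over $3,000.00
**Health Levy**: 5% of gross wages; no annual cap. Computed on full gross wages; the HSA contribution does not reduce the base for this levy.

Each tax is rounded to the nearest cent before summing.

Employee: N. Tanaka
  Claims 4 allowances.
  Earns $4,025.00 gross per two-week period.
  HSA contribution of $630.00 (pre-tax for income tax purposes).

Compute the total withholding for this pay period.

$338.10

Income Tax: taxable = $4,025.00 − $630.00 − 4×$360.00 = $1,955.00
  7% × $1,955.00 = $136.85
Health Levy: 5% × $4,025.00 = $201.25
Total: $136.85 + $201.25 = $338.10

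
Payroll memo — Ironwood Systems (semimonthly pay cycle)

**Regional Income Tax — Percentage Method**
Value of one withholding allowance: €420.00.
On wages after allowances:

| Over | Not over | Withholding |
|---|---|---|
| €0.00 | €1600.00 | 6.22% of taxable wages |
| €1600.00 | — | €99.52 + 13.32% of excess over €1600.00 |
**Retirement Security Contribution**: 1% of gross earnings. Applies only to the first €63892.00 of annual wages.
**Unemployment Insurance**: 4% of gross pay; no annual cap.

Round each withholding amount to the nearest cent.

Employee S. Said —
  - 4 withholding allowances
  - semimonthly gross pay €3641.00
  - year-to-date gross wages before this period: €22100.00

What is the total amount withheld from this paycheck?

€329.66

Regional Income Tax: taxable = €3641.00 − 4×€420.00 = €1961.00
  €99.52 + 13.32% × (€1961.00 − €1600.00) = €99.52 + 13.32% × €361.00 = €147.61
Retirement Security Contribution: 1% × €3641.00 = €36.41
Unemployment Insurance: 4% × €3641.00 = €145.64
Total: €147.61 + €36.41 + €145.64 = €329.66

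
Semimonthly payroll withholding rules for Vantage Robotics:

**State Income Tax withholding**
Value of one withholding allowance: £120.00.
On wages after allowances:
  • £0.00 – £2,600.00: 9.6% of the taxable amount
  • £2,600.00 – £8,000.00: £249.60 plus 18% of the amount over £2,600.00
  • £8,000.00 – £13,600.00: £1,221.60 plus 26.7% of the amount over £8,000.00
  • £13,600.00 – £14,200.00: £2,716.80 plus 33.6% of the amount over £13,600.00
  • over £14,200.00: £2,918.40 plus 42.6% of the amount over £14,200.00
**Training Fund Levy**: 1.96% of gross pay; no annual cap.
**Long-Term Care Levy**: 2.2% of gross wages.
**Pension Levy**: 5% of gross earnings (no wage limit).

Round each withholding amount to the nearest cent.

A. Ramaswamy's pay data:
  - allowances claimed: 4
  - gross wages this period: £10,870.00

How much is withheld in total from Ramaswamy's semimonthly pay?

£2,855.42

State Income Tax: taxable = £10,870.00 − 4×£120.00 = £10,390.00
  £1,221.60 + 26.7% × (£10,390.00 − £8,000.00) = £1,221.60 + 26.7% × £2,390.00 = £1,859.73
Training Fund Levy: 1.96% × £10,870.00 = £213.05
Long-Term Care Levy: 2.2% × £10,870.00 = £239.14
Pension Levy: 5% × £10,870.00 = £543.50
Total: £1,859.73 + £213.05 + £239.14 + £543.50 = £2,855.42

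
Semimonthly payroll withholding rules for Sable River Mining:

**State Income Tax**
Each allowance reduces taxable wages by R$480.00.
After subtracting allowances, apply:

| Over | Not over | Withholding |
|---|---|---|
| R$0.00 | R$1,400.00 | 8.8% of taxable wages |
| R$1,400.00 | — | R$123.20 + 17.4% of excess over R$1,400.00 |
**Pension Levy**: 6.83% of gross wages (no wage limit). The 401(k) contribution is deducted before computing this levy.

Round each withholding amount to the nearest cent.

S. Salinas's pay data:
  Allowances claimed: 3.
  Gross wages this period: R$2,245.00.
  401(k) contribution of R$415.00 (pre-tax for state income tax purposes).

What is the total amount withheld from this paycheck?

State Income Tax: taxable = R$2,245.00 − R$415.00 − 3×R$480.00 = R$390.00
  8.8% × R$390.00 = R$34.32
Pension Levy: 6.83% × R$1,830.00 = R$124.99
Total: R$34.32 + R$124.99 = R$159.31

R$159.31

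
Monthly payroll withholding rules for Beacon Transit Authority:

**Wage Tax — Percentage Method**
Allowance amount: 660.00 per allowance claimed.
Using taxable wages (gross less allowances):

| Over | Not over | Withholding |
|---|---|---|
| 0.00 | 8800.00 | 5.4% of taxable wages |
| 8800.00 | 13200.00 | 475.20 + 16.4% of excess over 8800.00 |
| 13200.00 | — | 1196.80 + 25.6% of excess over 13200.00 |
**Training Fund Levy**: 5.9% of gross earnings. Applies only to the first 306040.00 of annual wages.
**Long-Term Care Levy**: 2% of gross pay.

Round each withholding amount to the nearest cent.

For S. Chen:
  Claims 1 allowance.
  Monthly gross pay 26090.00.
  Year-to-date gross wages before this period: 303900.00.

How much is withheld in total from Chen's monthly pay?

4975.74

Wage Tax: taxable = 26090.00 − 1×660.00 = 25430.00
  1196.80 + 25.6% × (25430.00 − 13200.00) = 1196.80 + 25.6% × 12230.00 = 4327.68
Training Fund Levy: cap 306040.00 − YTD 303900.00 = 2140.00 subject; 5.9% × 2140.00 = 126.26
Long-Term Care Levy: 2% × 26090.00 = 521.80
Total: 4327.68 + 126.26 + 521.80 = 4975.74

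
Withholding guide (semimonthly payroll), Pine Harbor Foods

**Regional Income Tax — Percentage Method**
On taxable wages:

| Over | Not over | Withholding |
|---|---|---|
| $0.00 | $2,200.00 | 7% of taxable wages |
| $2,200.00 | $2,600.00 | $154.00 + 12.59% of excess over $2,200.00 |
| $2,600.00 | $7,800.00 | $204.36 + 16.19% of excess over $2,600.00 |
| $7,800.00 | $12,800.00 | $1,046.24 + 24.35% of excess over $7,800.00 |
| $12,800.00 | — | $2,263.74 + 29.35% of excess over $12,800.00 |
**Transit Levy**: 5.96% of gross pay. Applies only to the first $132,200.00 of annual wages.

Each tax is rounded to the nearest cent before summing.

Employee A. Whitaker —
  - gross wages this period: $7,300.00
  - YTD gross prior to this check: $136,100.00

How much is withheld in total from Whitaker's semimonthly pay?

$965.29

Regional Income Tax: taxable = $7,300.00
  $204.36 + 16.19% × ($7,300.00 − $2,600.00) = $204.36 + 16.19% × $4,700.00 = $965.29
Transit Levy: YTD $136,100.00 ≥ cap $132,200.00 → $0.00
Total: $965.29 + $0.00 = $965.29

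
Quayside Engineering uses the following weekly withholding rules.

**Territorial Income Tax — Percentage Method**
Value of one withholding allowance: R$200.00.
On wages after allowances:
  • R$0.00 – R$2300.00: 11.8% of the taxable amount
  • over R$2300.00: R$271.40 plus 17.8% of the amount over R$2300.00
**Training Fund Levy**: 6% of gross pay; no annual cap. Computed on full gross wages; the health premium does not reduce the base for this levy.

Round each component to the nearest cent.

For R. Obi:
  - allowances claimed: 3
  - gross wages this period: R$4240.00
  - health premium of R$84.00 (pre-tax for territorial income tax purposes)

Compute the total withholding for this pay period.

Territorial Income Tax: taxable = R$4240.00 − R$84.00 − 3×R$200.00 = R$3556.00
  R$271.40 + 17.8% × (R$3556.00 − R$2300.00) = R$271.40 + 17.8% × R$1256.00 = R$494.97
Training Fund Levy: 6% × R$4240.00 = R$254.40
Total: R$494.97 + R$254.40 = R$749.37

R$749.37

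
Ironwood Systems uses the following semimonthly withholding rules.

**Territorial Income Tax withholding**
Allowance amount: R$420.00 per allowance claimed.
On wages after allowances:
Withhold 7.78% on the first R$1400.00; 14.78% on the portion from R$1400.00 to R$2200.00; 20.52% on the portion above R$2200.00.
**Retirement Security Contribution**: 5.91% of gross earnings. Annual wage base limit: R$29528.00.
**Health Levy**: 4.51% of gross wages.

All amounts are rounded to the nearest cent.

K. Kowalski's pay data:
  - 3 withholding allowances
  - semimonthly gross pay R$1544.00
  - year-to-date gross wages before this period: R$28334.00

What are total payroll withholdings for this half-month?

Territorial Income Tax: taxable = R$1544.00 − 3×R$420.00 = R$284.00
  7.78% × R$284.00 = R$22.10
Retirement Security Contribution: cap R$29528.00 − YTD R$28334.00 = R$1194.00 subject; 5.91% × R$1194.00 = R$70.57
Health Levy: 4.51% × R$1544.00 = R$69.63
Total: R$22.10 + R$70.57 + R$69.63 = R$162.30

R$162.30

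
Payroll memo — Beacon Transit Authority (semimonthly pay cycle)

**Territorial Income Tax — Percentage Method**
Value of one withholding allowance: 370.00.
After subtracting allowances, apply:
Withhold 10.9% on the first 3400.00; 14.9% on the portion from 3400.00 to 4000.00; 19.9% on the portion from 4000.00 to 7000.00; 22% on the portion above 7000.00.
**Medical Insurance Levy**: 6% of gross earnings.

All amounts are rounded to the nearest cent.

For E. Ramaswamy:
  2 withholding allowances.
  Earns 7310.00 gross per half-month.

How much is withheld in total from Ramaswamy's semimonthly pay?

1410.03

Territorial Income Tax: taxable = 7310.00 − 2×370.00 = 6570.00
  460.00 + 19.9% × (6570.00 − 4000.00) = 460.00 + 19.9% × 2570.00 = 971.43
Medical Insurance Levy: 6% × 7310.00 = 438.60
Total: 971.43 + 438.60 = 1410.03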